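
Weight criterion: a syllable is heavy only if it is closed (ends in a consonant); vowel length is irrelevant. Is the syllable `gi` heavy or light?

`gi`: short vowel, open (no coda). Open (no coda) → light.

light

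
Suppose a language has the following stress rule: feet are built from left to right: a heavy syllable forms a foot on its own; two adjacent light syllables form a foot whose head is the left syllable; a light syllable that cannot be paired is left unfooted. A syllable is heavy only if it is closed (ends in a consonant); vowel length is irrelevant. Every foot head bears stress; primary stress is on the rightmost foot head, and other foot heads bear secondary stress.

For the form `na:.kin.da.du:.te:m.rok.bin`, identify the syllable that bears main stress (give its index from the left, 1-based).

Weights: 1 na: L, 2 kin H, 3 da L, 4 du: L, 5 te:m H, 6 rok H, 7 bin H.
Parse left to right (heavy = foot alone; LL = one foot; stranded L unfooted): na: (ˈkin) (ˈda.du:) (ˈte:m) (ˈrok) (ˈbin).
Foot heads: 2, 3, 5, 6, 7.
Primary stress on the rightmost head = syllable 7.
Primary stress: syllable 7 → na:.kin.da.du:.te:m.rok.ˈbin.

7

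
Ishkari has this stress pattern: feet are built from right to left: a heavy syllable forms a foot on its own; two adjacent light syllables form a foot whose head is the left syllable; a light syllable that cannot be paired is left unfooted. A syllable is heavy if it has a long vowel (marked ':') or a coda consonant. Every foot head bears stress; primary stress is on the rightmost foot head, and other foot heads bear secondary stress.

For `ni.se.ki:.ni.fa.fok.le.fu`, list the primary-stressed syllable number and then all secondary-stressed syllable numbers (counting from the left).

Weights: 1 ni L, 2 se L, 3 ki: H, 4 ni L, 5 fa L, 6 fok H, 7 le L, 8 fu L.
Parse right to left (heavy = foot alone; LL = one foot; stranded L unfooted): (ˈni.se) (ˈki:) (ˈni.fa) (ˈfok) (ˈle.fu).
Foot heads: 1, 3, 4, 6, 7.
Primary stress on the rightmost head = syllable 7.
Secondary stress on 1, 3, 4, 6: ˌni.se.ˌki:.ˌni.fa.ˌfok.ˈle.fu.

primary 7, secondary 1, 3, 4, 6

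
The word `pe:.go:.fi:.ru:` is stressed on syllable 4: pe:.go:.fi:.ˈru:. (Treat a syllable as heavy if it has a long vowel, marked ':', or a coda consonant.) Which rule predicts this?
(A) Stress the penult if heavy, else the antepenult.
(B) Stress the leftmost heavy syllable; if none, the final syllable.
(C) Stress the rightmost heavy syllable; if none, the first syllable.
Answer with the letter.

C

Rule A → syllable 3 (observed: 4).
Rule B → syllable 1 (observed: 4).
Rule C → syllable 4 ✓.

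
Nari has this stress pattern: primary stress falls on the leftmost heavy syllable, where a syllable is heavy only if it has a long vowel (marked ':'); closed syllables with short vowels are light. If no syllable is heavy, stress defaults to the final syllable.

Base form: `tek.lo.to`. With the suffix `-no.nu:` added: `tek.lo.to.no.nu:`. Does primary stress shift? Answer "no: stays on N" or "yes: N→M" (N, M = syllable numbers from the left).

yes: 3→5

Base `tek.lo.to` (3 syllables):
  Weights: 1 tek L, 2 lo L, 3 to L.
  No heavy syllable in the domain; default to the final syllable = syllable 3.
  → primary stress on syllable 3.
Suffixed `tek.lo.to.no.nu:` (5 syllables):
  Weights: 1 tek L, 2 lo L, 3 to L, 4 no L, 5 nu: H.
  Heavy syllables in the domain: 5. The leftmost is syllable 5 (nu:).
  → primary stress on syllable 5.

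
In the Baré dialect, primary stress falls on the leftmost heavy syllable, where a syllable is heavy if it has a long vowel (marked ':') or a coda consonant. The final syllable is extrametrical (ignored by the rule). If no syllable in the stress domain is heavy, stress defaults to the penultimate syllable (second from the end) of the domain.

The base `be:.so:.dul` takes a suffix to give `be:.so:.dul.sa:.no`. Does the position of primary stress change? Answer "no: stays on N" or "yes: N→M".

Base `be:.so:.dul` (3 syllables):
  The final syllable (3, dul) is extrametrical; the stress domain is syllables 1–2.
  Weights: 1 be: H, 2 so: H.
  Heavy syllables in the domain: 1, 2. The leftmost is syllable 1 (be:).
  → primary stress on syllable 1.
Suffixed `be:.so:.dul.sa:.no` (5 syllables):
  The final syllable (5, no) is extrametrical; the stress domain is syllables 1–4.
  Weights: 1 be: H, 2 so: H, 3 dul H, 4 sa: H.
  Heavy syllables in the domain: 1, 2, 3, 4. The leftmost is syllable 1 (be:).
  → primary stress on syllable 1.

no: stays on 1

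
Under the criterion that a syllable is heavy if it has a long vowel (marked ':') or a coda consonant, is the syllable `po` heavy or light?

light

`po`: short vowel, open (no coda). Short vowel, open → light.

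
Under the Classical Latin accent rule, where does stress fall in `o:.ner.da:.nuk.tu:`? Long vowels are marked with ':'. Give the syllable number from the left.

4

Classical Latin: stress the penult if heavy (long vowel or closed), else the antepenult.
Weights: 3 da: H, 4 nuk H, 5 tu: H.
The penult (syllable 4, nuk) is heavy, so it takes stress.
Stress on syllable 4: o:.ner.da:.ˈnuk.tu:.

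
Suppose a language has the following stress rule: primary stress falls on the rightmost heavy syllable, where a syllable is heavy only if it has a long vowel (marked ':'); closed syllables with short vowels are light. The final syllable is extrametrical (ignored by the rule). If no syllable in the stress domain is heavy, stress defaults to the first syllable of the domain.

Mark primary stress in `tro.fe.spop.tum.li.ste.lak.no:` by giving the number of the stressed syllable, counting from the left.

The final syllable (8, no:) is extrametrical; the stress domain is syllables 1–7.
Weights: 1 tro L, 2 fe L, 3 spop L, 4 tum L, 5 li L, 6 ste L, 7 lak L.
No heavy syllable in the domain; default to the first syllable of the domain = syllable 1.
Primary stress: syllable 1 → ˈtro.fe.spop.tum.li.ste.lak.no:.

1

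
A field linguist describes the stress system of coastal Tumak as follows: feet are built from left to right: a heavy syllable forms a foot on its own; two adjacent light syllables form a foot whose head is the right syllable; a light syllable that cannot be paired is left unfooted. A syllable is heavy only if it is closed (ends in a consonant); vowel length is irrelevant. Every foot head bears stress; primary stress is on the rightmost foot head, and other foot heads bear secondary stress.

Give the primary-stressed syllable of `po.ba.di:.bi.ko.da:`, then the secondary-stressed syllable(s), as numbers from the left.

primary 6, secondary 2, 4

Weights: 1 po L, 2 ba L, 3 di: L, 4 bi L, 5 ko L, 6 da: L.
Parse left to right (heavy = foot alone; LL = one foot; stranded L unfooted): (po.ˈba) (di:.ˈbi) (ko.ˈda:).
Foot heads: 2, 4, 6.
Primary stress on the rightmost head = syllable 6.
Secondary stress on 2, 4: po.ˌba.di:.ˌbi.ko.ˈda:.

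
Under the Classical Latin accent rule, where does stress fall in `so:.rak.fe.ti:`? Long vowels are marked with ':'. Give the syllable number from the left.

2

Classical Latin: stress the penult if heavy (long vowel or closed), else the antepenult.
Weights: 2 rak H, 3 fe L, 4 ti: H.
The penult (syllable 3, fe) is light, so stress falls on the antepenult (syllable 2, rak).
Stress on syllable 2: so:.ˈrak.fe.ti:.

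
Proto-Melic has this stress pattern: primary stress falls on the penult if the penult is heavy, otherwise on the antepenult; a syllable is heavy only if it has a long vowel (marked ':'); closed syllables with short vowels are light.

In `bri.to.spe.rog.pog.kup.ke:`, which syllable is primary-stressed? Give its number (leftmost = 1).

Weights: 5 pog L, 6 kup L, 7 ke: H.
The penult (syllable 6, kup) is light, so stress falls on the antepenult (syllable 5, pog).
Primary stress: syllable 5 → bri.to.spe.rog.ˈpog.kup.ke:.

5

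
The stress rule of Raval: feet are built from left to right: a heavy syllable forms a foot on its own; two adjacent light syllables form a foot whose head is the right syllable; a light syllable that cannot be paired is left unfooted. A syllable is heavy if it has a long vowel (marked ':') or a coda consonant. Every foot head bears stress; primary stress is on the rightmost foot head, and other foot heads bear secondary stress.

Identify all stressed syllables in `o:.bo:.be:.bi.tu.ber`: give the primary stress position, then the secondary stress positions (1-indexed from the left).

Weights: 1 o: H, 2 bo: H, 3 be: H, 4 bi L, 5 tu L, 6 ber H.
Parse left to right (heavy = foot alone; LL = one foot; stranded L unfooted): (ˈo:) (ˈbo:) (ˈbe:) (bi.ˈtu) (ˈber).
Foot heads: 1, 2, 3, 5, 6.
Primary stress on the rightmost head = syllable 6.
Secondary stress on 1, 2, 3, 5: ˌo:.ˌbo:.ˌbe:.bi.ˌtu.ˈber.

primary 6, secondary 1, 2, 3, 5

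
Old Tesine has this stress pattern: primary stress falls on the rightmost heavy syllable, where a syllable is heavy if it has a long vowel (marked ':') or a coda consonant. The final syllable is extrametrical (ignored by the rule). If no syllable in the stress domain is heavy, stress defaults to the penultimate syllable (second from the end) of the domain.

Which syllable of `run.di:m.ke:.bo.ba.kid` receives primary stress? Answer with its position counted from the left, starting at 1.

The final syllable (6, kid) is extrametrical; the stress domain is syllables 1–5.
Weights: 1 run H, 2 di:m H, 3 ke: H, 4 bo L, 5 ba L.
Heavy syllables in the domain: 1, 2, 3. The rightmost is syllable 3 (ke:).
Primary stress: syllable 3 → run.di:m.ˈke:.bo.ba.kid.

3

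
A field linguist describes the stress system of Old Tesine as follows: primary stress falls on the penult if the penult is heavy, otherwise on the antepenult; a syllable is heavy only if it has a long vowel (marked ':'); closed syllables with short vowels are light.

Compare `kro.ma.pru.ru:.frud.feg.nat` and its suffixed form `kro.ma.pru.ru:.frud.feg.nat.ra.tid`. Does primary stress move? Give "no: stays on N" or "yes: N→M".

Base `kro.ma.pru.ru:.frud.feg.nat` (7 syllables):
  Weights: 5 frud L, 6 feg L, 7 nat L.
  The penult (syllable 6, feg) is light, so stress falls on the antepenult (syllable 5, frud).
  → primary stress on syllable 5.
Suffixed `kro.ma.pru.ru:.frud.feg.nat.ra.tid` (9 syllables):
  Weights: 7 nat L, 8 ra L, 9 tid L.
  The penult (syllable 8, ra) is light, so stress falls on the antepenult (syllable 7, nat).
  → primary stress on syllable 7.

yes: 5→7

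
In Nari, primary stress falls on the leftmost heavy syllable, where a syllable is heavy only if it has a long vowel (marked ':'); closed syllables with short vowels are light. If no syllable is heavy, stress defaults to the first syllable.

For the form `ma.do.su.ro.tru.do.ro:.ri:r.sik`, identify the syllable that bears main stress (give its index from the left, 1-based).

Weights: 1 ma L, 2 do L, 3 su L, 4 ro L, 5 tru L, 6 do L, 7 ro: H, 8 ri:r H, 9 sik L.
Heavy syllables in the domain: 7, 8. The leftmost is syllable 7 (ro:).
Primary stress: syllable 7 → ma.do.su.ro.tru.do.ˈro:.ri:r.sik.

7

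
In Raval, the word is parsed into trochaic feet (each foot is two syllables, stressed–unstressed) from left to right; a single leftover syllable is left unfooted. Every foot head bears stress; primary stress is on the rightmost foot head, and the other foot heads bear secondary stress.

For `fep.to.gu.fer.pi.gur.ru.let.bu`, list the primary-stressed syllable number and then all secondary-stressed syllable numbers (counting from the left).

primary 7, secondary 1, 3, 5

Parse left to right into trochaic (ˈσσ) feet: (ˈfep.to) (ˈgu.fer) (ˈpi.gur) (ˈru.let) bu. Syllable 9 is left unfooted.
Foot heads (stressed positions): 1, 3, 5, 7.
End Rule Rightmost: primary stress on the rightmost head = syllable 7.
Secondary stress on 1, 3, 5: ˌfep.to.ˌgu.fer.ˌpi.gur.ˈru.let.bu.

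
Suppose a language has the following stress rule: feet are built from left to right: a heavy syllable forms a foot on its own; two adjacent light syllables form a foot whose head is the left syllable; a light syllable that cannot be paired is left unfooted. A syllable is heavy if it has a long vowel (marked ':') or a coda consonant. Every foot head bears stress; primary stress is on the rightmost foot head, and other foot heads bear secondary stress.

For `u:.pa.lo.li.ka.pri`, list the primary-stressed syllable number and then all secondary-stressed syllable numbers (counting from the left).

primary 4, secondary 1, 2

Weights: 1 u: H, 2 pa L, 3 lo L, 4 li L, 5 ka L, 6 pri L.
Parse left to right (heavy = foot alone; LL = one foot; stranded L unfooted): (ˈu:) (ˈpa.lo) (ˈli.ka) pri.
Foot heads: 1, 2, 4.
Primary stress on the rightmost head = syllable 4.
Secondary stress on 1, 2: ˌu:.ˌpa.lo.ˈli.ka.pri.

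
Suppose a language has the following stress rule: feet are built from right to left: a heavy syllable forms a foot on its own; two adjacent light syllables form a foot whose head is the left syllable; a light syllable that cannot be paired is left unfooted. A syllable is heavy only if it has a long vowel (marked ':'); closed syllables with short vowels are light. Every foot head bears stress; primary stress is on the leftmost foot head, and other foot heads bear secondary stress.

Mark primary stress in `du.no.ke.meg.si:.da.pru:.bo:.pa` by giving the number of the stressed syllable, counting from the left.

Weights: 1 du L, 2 no L, 3 ke L, 4 meg L, 5 si: H, 6 da L, 7 pru: H, 8 bo: H, 9 pa L.
Parse right to left (heavy = foot alone; LL = one foot; stranded L unfooted): (ˈdu.no) (ˈke.meg) (ˈsi:) da (ˈpru:) (ˈbo:) pa.
Foot heads: 1, 3, 5, 7, 8.
Primary stress on the leftmost head = syllable 1.
Primary stress: syllable 1 → ˈdu.no.ke.meg.si:.da.pru:.bo:.pa.

1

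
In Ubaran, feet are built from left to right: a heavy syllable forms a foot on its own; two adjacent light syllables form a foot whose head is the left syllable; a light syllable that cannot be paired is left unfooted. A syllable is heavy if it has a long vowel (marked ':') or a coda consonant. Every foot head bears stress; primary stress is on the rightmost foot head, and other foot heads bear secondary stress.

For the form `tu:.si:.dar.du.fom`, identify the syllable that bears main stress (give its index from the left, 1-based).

5

Weights: 1 tu: H, 2 si: H, 3 dar H, 4 du L, 5 fom H.
Parse left to right (heavy = foot alone; LL = one foot; stranded L unfooted): (ˈtu:) (ˈsi:) (ˈdar) du (ˈfom).
Foot heads: 1, 2, 3, 5.
Primary stress on the rightmost head = syllable 5.
Primary stress: syllable 5 → tu:.si:.dar.du.ˈfom.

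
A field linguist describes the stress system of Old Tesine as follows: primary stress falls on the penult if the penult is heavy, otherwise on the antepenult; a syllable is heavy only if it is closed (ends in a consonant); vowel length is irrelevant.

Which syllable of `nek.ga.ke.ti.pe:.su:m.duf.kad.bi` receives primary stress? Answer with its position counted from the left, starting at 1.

Weights: 7 duf H, 8 kad H, 9 bi L.
The penult (syllable 8, kad) is heavy, so it takes stress.
Primary stress: syllable 8 → nek.ga.ke.ti.pe:.su:m.duf.ˈkad.bi.

8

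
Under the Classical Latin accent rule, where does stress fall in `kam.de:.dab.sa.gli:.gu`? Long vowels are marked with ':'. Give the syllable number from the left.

5

Classical Latin: stress the penult if heavy (long vowel or closed), else the antepenult.
Weights: 4 sa L, 5 gli: H, 6 gu L.
The penult (syllable 5, gli:) is heavy, so it takes stress.
Stress on syllable 5: kam.de:.dab.sa.ˈgli:.gu.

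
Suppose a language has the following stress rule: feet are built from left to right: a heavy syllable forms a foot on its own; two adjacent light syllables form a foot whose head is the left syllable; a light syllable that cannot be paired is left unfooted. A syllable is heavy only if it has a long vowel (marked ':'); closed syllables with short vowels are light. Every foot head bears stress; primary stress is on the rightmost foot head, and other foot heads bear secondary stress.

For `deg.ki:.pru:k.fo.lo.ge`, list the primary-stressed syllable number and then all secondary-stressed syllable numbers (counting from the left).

primary 4, secondary 2, 3

Weights: 1 deg L, 2 ki: H, 3 pru:k H, 4 fo L, 5 lo L, 6 ge L.
Parse left to right (heavy = foot alone; LL = one foot; stranded L unfooted): deg (ˈki:) (ˈpru:k) (ˈfo.lo) ge.
Foot heads: 2, 3, 4.
Primary stress on the rightmost head = syllable 4.
Secondary stress on 2, 3: deg.ˌki:.ˌpru:k.ˈfo.lo.ge.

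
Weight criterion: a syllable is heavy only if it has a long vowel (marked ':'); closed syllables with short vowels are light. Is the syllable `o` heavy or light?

`o`: short vowel, open (no coda). Short vowel → light.

light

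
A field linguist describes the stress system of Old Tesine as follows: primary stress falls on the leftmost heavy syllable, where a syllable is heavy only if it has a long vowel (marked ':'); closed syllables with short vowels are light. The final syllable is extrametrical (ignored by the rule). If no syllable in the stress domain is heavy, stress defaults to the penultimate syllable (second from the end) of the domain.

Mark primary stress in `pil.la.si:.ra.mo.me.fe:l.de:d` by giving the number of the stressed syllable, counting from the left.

3

The final syllable (8, de:d) is extrametrical; the stress domain is syllables 1–7.
Weights: 1 pil L, 2 la L, 3 si: H, 4 ra L, 5 mo L, 6 me L, 7 fe:l H.
Heavy syllables in the domain: 3, 7. The leftmost is syllable 3 (si:).
Primary stress: syllable 3 → pil.la.ˈsi:.ra.mo.me.fe:l.de:d.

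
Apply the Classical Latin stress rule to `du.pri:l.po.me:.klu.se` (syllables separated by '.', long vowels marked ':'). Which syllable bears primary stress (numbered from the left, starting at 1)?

4

Classical Latin: stress the penult if heavy (long vowel or closed), else the antepenult.
Weights: 4 me: H, 5 klu L, 6 se L.
The penult (syllable 5, klu) is light, so stress falls on the antepenult (syllable 4, me:).
Stress on syllable 4: du.pri:l.po.ˈme:.klu.se.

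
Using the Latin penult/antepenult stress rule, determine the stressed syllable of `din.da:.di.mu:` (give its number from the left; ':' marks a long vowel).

2

Classical Latin: stress the penult if heavy (long vowel or closed), else the antepenult.
Weights: 2 da: H, 3 di L, 4 mu: H.
The penult (syllable 3, di) is light, so stress falls on the antepenult (syllable 2, da:).
Stress on syllable 2: din.ˈda:.di.mu:.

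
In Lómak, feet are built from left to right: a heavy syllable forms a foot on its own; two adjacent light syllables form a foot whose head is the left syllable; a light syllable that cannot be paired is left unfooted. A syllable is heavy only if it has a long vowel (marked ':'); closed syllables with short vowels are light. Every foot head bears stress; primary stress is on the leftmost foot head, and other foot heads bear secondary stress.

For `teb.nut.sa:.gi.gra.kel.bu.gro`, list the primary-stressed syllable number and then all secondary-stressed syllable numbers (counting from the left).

primary 1, secondary 3, 4, 6

Weights: 1 teb L, 2 nut L, 3 sa: H, 4 gi L, 5 gra L, 6 kel L, 7 bu L, 8 gro L.
Parse left to right (heavy = foot alone; LL = one foot; stranded L unfooted): (ˈteb.nut) (ˈsa:) (ˈgi.gra) (ˈkel.bu) gro.
Foot heads: 1, 3, 4, 6.
Primary stress on the leftmost head = syllable 1.
Secondary stress on 3, 4, 6: ˈteb.nut.ˌsa:.ˌgi.gra.ˌkel.bu.gro.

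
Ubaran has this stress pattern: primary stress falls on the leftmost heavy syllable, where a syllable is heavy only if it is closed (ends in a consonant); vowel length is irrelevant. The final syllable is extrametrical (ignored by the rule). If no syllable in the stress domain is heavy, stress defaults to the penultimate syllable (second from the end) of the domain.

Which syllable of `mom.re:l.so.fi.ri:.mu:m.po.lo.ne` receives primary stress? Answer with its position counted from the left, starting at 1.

1

The final syllable (9, ne) is extrametrical; the stress domain is syllables 1–8.
Weights: 1 mom H, 2 re:l H, 3 so L, 4 fi L, 5 ri: L, 6 mu:m H, 7 po L, 8 lo L.
Heavy syllables in the domain: 1, 2, 6. The leftmost is syllable 1 (mom).
Primary stress: syllable 1 → ˈmom.re:l.so.fi.ri:.mu:m.po.lo.ne.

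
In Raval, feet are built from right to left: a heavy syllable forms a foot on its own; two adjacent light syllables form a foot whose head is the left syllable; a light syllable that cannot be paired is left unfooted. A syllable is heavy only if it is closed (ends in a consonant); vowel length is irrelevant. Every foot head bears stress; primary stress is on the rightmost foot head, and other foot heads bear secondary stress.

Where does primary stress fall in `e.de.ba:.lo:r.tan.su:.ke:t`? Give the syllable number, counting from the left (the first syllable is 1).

7

Weights: 1 e L, 2 de L, 3 ba: L, 4 lo:r H, 5 tan H, 6 su: L, 7 ke:t H.
Parse right to left (heavy = foot alone; LL = one foot; stranded L unfooted): e (ˈde.ba:) (ˈlo:r) (ˈtan) su: (ˈke:t).
Foot heads: 2, 4, 5, 7.
Primary stress on the rightmost head = syllable 7.
Primary stress: syllable 7 → e.de.ba:.lo:r.tan.su:.ˈke:t.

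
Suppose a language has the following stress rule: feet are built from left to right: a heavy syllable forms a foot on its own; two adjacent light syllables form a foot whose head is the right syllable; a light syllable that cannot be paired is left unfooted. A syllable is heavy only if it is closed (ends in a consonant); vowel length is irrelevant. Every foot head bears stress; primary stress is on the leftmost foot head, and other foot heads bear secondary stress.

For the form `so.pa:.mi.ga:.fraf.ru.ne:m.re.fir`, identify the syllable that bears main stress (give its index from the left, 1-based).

2

Weights: 1 so L, 2 pa: L, 3 mi L, 4 ga: L, 5 fraf H, 6 ru L, 7 ne:m H, 8 re L, 9 fir H.
Parse left to right (heavy = foot alone; LL = one foot; stranded L unfooted): (so.ˈpa:) (mi.ˈga:) (ˈfraf) ru (ˈne:m) re (ˈfir).
Foot heads: 2, 4, 5, 7, 9.
Primary stress on the leftmost head = syllable 2.
Primary stress: syllable 2 → so.ˈpa:.mi.ga:.fraf.ru.ne:m.re.fir.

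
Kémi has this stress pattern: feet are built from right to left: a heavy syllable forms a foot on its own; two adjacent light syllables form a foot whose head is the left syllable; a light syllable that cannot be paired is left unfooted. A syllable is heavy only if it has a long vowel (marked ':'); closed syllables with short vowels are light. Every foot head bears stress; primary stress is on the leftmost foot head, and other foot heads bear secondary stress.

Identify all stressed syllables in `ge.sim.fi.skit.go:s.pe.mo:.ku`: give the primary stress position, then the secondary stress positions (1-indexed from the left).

Weights: 1 ge L, 2 sim L, 3 fi L, 4 skit L, 5 go:s H, 6 pe L, 7 mo: H, 8 ku L.
Parse right to left (heavy = foot alone; LL = one foot; stranded L unfooted): (ˈge.sim) (ˈfi.skit) (ˈgo:s) pe (ˈmo:) ku.
Foot heads: 1, 3, 5, 7.
Primary stress on the leftmost head = syllable 1.
Secondary stress on 3, 5, 7: ˈge.sim.ˌfi.skit.ˌgo:s.pe.ˌmo:.ku.

primary 1, secondary 3, 5, 7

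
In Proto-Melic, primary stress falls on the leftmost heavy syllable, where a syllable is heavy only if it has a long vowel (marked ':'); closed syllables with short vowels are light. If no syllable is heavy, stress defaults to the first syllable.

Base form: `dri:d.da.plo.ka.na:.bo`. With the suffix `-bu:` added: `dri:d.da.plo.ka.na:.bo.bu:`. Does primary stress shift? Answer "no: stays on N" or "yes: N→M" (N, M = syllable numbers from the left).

no: stays on 1

Base `dri:d.da.plo.ka.na:.bo` (6 syllables):
  Weights: 1 dri:d H, 2 da L, 3 plo L, 4 ka L, 5 na: H, 6 bo L.
  Heavy syllables in the domain: 1, 5. The leftmost is syllable 1 (dri:d).
  → primary stress on syllable 1.
Suffixed `dri:d.da.plo.ka.na:.bo.bu:` (7 syllables):
  Weights: 1 dri:d H, 2 da L, 3 plo L, 4 ka L, 5 na: H, 6 bo L, 7 bu: H.
  Heavy syllables in the domain: 1, 5, 7. The leftmost is syllable 1 (dri:d).
  → primary stress on syllable 1.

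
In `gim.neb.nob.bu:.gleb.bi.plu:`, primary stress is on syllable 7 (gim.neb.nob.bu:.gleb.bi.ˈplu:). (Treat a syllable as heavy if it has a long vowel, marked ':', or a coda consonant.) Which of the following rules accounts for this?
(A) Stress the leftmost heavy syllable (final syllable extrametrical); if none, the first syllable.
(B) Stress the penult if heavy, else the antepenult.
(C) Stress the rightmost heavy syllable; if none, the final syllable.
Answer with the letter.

C

Rule A → syllable 1 (observed: 7).
Rule B → syllable 5 (observed: 7).
Rule C → syllable 7 ✓.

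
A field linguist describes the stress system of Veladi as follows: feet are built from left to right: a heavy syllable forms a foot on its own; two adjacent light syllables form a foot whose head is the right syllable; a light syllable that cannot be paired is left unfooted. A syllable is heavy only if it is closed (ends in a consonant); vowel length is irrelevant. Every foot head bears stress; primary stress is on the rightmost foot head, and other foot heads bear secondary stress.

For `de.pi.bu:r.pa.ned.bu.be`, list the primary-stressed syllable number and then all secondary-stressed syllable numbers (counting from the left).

Weights: 1 de L, 2 pi L, 3 bu:r H, 4 pa L, 5 ned H, 6 bu L, 7 be L.
Parse left to right (heavy = foot alone; LL = one foot; stranded L unfooted): (de.ˈpi) (ˈbu:r) pa (ˈned) (bu.ˈbe).
Foot heads: 2, 3, 5, 7.
Primary stress on the rightmost head = syllable 7.
Secondary stress on 2, 3, 5: de.ˌpi.ˌbu:r.pa.ˌned.bu.ˈbe.

primary 7, secondary 2, 3, 5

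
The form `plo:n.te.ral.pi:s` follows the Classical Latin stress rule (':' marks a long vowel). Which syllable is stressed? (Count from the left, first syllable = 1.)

Classical Latin: stress the penult if heavy (long vowel or closed), else the antepenult.
Weights: 2 te L, 3 ral H, 4 pi:s H.
The penult (syllable 3, ral) is heavy, so it takes stress.
Stress on syllable 3: plo:n.te.ˈral.pi:s.

3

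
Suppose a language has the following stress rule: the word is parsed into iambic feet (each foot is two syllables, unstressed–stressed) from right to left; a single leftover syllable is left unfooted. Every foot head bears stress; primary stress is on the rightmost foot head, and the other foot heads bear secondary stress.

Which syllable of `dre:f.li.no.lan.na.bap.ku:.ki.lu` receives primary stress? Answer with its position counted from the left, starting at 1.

9

Parse right to left into iambic (σˈσ) feet: dre:f (li.ˈno) (lan.ˈna) (bap.ˈku:) (ki.ˈlu). Syllable 1 is left unfooted.
Foot heads (stressed positions): 3, 5, 7, 9.
End Rule Rightmost: primary stress on the rightmost head = syllable 9.
Primary stress: syllable 9 → dre:f.li.no.lan.na.bap.ku:.ki.ˈlu.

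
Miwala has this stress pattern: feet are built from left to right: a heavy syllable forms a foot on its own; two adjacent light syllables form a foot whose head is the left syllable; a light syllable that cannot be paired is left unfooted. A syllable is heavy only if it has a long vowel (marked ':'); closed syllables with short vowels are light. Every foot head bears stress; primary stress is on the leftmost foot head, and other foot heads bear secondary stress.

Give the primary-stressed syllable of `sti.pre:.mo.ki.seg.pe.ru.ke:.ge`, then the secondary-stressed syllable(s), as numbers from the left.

Weights: 1 sti L, 2 pre: H, 3 mo L, 4 ki L, 5 seg L, 6 pe L, 7 ru L, 8 ke: H, 9 ge L.
Parse left to right (heavy = foot alone; LL = one foot; stranded L unfooted): sti (ˈpre:) (ˈmo.ki) (ˈseg.pe) ru (ˈke:) ge.
Foot heads: 2, 3, 5, 8.
Primary stress on the leftmost head = syllable 2.
Secondary stress on 3, 5, 8: sti.ˈpre:.ˌmo.ki.ˌseg.pe.ru.ˌke:.ge.

primary 2, secondary 3, 5, 8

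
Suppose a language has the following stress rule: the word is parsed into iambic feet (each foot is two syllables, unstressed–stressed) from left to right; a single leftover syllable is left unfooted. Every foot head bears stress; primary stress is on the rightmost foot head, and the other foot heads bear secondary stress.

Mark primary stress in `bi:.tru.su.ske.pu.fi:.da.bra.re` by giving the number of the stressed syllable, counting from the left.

8

Parse left to right into iambic (σˈσ) feet: (bi:.ˈtru) (su.ˈske) (pu.ˈfi:) (da.ˈbra) re. Syllable 9 is left unfooted.
Foot heads (stressed positions): 2, 4, 6, 8.
End Rule Rightmost: primary stress on the rightmost head = syllable 8.
Primary stress: syllable 8 → bi:.tru.su.ske.pu.fi:.da.ˈbra.re.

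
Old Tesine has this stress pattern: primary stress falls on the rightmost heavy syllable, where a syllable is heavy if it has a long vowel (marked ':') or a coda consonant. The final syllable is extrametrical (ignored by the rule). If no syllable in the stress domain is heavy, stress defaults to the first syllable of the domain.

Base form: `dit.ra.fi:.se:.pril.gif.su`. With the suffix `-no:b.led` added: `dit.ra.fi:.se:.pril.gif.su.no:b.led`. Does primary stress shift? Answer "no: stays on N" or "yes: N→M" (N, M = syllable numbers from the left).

yes: 6→8

Base `dit.ra.fi:.se:.pril.gif.su` (7 syllables):
  The final syllable (7, su) is extrametrical; the stress domain is syllables 1–6.
  Weights: 1 dit H, 2 ra L, 3 fi: H, 4 se: H, 5 pril H, 6 gif H.
  Heavy syllables in the domain: 1, 3, 4, 5, 6. The rightmost is syllable 6 (gif).
  → primary stress on syllable 6.
Suffixed `dit.ra.fi:.se:.pril.gif.su.no:b.led` (9 syllables):
  The final syllable (9, led) is extrametrical; the stress domain is syllables 1–8.
  Weights: 1 dit H, 2 ra L, 3 fi: H, 4 se: H, 5 pril H, 6 gif H, 7 su L, 8 no:b H.
  Heavy syllables in the domain: 1, 3, 4, 5, 6, 8. The rightmost is syllable 8 (no:b).
  → primary stress on syllable 8.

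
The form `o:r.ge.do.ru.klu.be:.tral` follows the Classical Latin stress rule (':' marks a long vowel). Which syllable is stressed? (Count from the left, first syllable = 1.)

Classical Latin: stress the penult if heavy (long vowel or closed), else the antepenult.
Weights: 5 klu L, 6 be: H, 7 tral H.
The penult (syllable 6, be:) is heavy, so it takes stress.
Stress on syllable 6: o:r.ge.do.ru.klu.ˈbe:.tral.

6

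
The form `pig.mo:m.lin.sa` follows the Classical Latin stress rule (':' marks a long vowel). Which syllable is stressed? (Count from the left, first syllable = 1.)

3

Classical Latin: stress the penult if heavy (long vowel or closed), else the antepenult.
Weights: 2 mo:m H, 3 lin H, 4 sa L.
The penult (syllable 3, lin) is heavy, so it takes stress.
Stress on syllable 3: pig.mo:m.ˈlin.sa.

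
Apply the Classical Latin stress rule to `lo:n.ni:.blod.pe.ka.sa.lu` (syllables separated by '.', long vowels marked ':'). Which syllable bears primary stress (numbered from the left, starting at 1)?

5

Classical Latin: stress the penult if heavy (long vowel or closed), else the antepenult.
Weights: 5 ka L, 6 sa L, 7 lu L.
The penult (syllable 6, sa) is light, so stress falls on the antepenult (syllable 5, ka).
Stress on syllable 5: lo:n.ni:.blod.pe.ˈka.sa.lu.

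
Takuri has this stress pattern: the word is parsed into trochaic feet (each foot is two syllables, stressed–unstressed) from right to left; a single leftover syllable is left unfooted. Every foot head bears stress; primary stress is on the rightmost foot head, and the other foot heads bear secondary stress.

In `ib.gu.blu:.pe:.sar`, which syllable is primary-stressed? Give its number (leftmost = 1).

4

Parse right to left into trochaic (ˈσσ) feet: ib (ˈgu.blu:) (ˈpe:.sar). Syllable 1 is left unfooted.
Foot heads (stressed positions): 2, 4.
End Rule Rightmost: primary stress on the rightmost head = syllable 4.
Primary stress: syllable 4 → ib.gu.blu:.ˈpe:.sar.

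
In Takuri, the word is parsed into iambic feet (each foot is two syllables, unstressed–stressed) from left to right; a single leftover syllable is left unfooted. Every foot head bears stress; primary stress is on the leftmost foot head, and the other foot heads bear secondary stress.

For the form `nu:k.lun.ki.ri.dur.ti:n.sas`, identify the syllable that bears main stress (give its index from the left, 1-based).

Parse left to right into iambic (σˈσ) feet: (nu:k.ˈlun) (ki.ˈri) (dur.ˈti:n) sas. Syllable 7 is left unfooted.
Foot heads (stressed positions): 2, 4, 6.
End Rule Leftmost: primary stress on the leftmost head = syllable 2.
Primary stress: syllable 2 → nu:k.ˈlun.ki.ri.dur.ti:n.sas.

2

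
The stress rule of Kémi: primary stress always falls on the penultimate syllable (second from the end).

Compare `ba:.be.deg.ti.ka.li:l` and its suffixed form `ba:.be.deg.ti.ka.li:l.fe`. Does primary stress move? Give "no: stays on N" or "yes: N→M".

Base `ba:.be.deg.ti.ka.li:l` (6 syllables):
  The word has 6 syllables; the penultimate syllable (second from the end) is syllable 5 (ka).
  → primary stress on syllable 5.
Suffixed `ba:.be.deg.ti.ka.li:l.fe` (7 syllables):
  The word has 7 syllables; the penultimate syllable (second from the end) is syllable 6 (li:l).
  → primary stress on syllable 6.

yes: 5→6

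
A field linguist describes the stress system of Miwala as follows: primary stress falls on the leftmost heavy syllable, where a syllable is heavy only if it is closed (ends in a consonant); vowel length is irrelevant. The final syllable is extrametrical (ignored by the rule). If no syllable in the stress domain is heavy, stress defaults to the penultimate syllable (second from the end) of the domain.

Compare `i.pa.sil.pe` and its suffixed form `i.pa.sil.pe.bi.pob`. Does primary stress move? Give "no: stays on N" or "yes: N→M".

no: stays on 3

Base `i.pa.sil.pe` (4 syllables):
  The final syllable (4, pe) is extrametrical; the stress domain is syllables 1–3.
  Weights: 1 i L, 2 pa L, 3 sil H.
  Heavy syllables in the domain: 3. The leftmost is syllable 3 (sil).
  → primary stress on syllable 3.
Suffixed `i.pa.sil.pe.bi.pob` (6 syllables):
  The final syllable (6, pob) is extrametrical; the stress domain is syllables 1–5.
  Weights: 1 i L, 2 pa L, 3 sil H, 4 pe L, 5 bi L.
  Heavy syllables in the domain: 3. The leftmost is syllable 3 (sil).
  → primary stress on syllable 3.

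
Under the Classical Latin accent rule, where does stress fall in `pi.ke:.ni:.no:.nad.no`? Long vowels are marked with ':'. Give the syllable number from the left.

Classical Latin: stress the penult if heavy (long vowel or closed), else the antepenult.
Weights: 4 no: H, 5 nad H, 6 no L.
The penult (syllable 5, nad) is heavy, so it takes stress.
Stress on syllable 5: pi.ke:.ni:.no:.ˈnad.no.

5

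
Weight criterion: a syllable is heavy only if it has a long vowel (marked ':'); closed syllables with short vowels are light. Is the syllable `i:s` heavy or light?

`i:s`: long vowel, closed (coda /s/). Long vowel → heavy.

heavy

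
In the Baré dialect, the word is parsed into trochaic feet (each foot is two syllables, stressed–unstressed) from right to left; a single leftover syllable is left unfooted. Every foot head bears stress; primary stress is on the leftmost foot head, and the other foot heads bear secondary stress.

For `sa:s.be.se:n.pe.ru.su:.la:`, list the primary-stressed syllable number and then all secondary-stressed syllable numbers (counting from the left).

Parse right to left into trochaic (ˈσσ) feet: sa:s (ˈbe.se:n) (ˈpe.ru) (ˈsu:.la:). Syllable 1 is left unfooted.
Foot heads (stressed positions): 2, 4, 6.
End Rule Leftmost: primary stress on the leftmost head = syllable 2.
Secondary stress on 4, 6: sa:s.ˈbe.se:n.ˌpe.ru.ˌsu:.la:.

primary 2, secondary 4, 6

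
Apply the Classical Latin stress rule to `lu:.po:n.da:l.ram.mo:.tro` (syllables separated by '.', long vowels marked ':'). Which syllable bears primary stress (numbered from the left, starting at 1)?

Classical Latin: stress the penult if heavy (long vowel or closed), else the antepenult.
Weights: 4 ram H, 5 mo: H, 6 tro L.
The penult (syllable 5, mo:) is heavy, so it takes stress.
Stress on syllable 5: lu:.po:n.da:l.ram.ˈmo:.tro.

5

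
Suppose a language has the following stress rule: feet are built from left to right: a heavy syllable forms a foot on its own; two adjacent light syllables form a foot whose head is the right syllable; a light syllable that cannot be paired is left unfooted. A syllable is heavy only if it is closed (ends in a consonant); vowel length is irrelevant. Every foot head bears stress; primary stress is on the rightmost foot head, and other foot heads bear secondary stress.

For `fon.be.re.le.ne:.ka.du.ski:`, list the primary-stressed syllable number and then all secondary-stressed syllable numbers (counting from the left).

primary 7, secondary 1, 3, 5

Weights: 1 fon H, 2 be L, 3 re L, 4 le L, 5 ne: L, 6 ka L, 7 du L, 8 ski: L.
Parse left to right (heavy = foot alone; LL = one foot; stranded L unfooted): (ˈfon) (be.ˈre) (le.ˈne:) (ka.ˈdu) ski:.
Foot heads: 1, 3, 5, 7.
Primary stress on the rightmost head = syllable 7.
Secondary stress on 1, 3, 5: ˌfon.be.ˌre.le.ˌne:.ka.ˈdu.ski:.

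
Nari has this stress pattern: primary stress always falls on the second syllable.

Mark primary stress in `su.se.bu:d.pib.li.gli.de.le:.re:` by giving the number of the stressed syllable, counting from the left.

2

The word has 9 syllables; the second syllable is syllable 2 (se).
Primary stress: syllable 2 → su.ˈse.bu:d.pib.li.gli.de.le:.re:.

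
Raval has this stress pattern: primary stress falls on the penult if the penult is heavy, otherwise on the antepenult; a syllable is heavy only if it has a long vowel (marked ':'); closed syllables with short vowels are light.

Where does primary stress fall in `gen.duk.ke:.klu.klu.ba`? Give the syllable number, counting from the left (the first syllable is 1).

Weights: 4 klu L, 5 klu L, 6 ba L.
The penult (syllable 5, klu) is light, so stress falls on the antepenult (syllable 4, klu).
Primary stress: syllable 4 → gen.duk.ke:.ˈklu.klu.ba.

4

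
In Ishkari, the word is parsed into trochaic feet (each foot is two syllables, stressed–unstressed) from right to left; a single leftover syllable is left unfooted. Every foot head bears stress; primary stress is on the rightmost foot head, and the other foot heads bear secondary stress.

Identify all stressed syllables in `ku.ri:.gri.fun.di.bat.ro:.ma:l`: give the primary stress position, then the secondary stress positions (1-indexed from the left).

Parse right to left into trochaic (ˈσσ) feet: (ˈku.ri:) (ˈgri.fun) (ˈdi.bat) (ˈro:.ma:l).
Foot heads (stressed positions): 1, 3, 5, 7.
End Rule Rightmost: primary stress on the rightmost head = syllable 7.
Secondary stress on 1, 3, 5: ˌku.ri:.ˌgri.fun.ˌdi.bat.ˈro:.ma:l.

primary 7, secondary 1, 3, 5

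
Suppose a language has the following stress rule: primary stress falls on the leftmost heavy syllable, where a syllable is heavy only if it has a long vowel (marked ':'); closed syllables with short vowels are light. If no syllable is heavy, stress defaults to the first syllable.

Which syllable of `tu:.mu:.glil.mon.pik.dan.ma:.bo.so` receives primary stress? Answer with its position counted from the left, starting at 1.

Weights: 1 tu: H, 2 mu: H, 3 glil L, 4 mon L, 5 pik L, 6 dan L, 7 ma: H, 8 bo L, 9 so L.
Heavy syllables in the domain: 1, 2, 7. The leftmost is syllable 1 (tu:).
Primary stress: syllable 1 → ˈtu:.mu:.glil.mon.pik.dan.ma:.bo.so.

1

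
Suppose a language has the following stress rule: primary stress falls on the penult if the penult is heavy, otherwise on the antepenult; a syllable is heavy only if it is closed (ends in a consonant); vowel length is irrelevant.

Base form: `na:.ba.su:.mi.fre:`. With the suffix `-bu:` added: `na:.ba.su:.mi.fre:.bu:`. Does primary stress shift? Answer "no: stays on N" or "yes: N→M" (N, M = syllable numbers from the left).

yes: 3→4

Base `na:.ba.su:.mi.fre:` (5 syllables):
  Weights: 3 su: L, 4 mi L, 5 fre: L.
  The penult (syllable 4, mi) is light, so stress falls on the antepenult (syllable 3, su:).
  → primary stress on syllable 3.
Suffixed `na:.ba.su:.mi.fre:.bu:` (6 syllables):
  Weights: 4 mi L, 5 fre: L, 6 bu: L.
  The penult (syllable 5, fre:) is light, so stress falls on the antepenult (syllable 4, mi).
  → primary stress on syllable 4.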